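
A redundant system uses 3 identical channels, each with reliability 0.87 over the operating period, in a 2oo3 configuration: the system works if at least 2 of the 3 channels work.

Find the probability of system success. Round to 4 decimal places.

R = Σ_{i=2}^{3} C(3,i) p^i (1−p)^{3−i} with p = 0.87
C(3,2)·0.87^2·0.13^1 = 0.295191
C(3,3)·0.87^3·0.13^0 = 0.658503
Sum = 0.9537

0.9537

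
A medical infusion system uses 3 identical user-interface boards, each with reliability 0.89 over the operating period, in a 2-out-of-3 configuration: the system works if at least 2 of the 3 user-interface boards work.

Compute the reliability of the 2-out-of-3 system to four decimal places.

R = Σ_{i=2}^{3} C(3,i) p^i (1−p)^{3−i} with p = 0.89
C(3,2)·0.89^2·0.11^1 = 0.261393
C(3,3)·0.89^3·0.11^0 = 0.704969
Sum = 0.9664

0.9664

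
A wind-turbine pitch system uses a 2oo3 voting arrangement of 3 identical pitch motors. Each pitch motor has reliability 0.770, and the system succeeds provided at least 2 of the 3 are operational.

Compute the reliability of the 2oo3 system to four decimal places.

0.8656

R = Σ_{i=2}^{3} C(3,i) p^i (1−p)^{3−i} with p = 0.770
C(3,2)·0.770^2·0.230^1 = 0.409101
C(3,3)·0.770^3·0.230^0 = 0.456533
Sum = 0.8656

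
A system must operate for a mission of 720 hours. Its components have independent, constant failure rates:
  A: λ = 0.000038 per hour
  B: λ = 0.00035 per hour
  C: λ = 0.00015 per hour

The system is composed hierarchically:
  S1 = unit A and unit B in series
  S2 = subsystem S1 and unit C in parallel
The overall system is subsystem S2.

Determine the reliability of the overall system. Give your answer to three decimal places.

0.975

R(A) = exp(−0.000038 × 720) = 0.97301
R(B) = exp(−0.00035 × 720) = 0.77724
R(C) = exp(−0.00015 × 720) = 0.89763
Series (A and B): 0.97301 × 0.77724 = 0.75626
Parallel ([0.75626] and C): 1 − (1 − 0.75626)(1 − 0.89763) = 0.975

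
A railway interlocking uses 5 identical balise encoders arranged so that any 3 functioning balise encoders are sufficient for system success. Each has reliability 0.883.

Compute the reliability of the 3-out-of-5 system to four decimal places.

R = Σ_{i=3}^{5} C(5,i) p^i (1−p)^{5−i} with p = 0.883
C(5,3)·0.883^3·0.117^2 = 0.094244
C(5,4)·0.883^4·0.117^1 = 0.355630
C(5,5)·0.883^5·0.117^0 = 0.536789
Sum = 0.9867

0.9867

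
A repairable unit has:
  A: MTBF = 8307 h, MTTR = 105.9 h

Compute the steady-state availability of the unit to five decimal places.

A(A) = MTBF/(MTBF+MTTR) = 8307/(8307+105.9) = 0.98741

0.98741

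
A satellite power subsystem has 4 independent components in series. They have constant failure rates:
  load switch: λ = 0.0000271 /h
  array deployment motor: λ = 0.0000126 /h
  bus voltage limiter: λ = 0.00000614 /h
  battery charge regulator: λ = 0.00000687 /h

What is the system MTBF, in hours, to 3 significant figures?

Series of exponential components: λ_sys = Σ λ_i
λ_sys = 0.0000271 + 0.0000126 + 0.00000614 + 0.00000687 = 5.2710e-05 /h
MTBF = 1 / λ_sys = 19000 h

19000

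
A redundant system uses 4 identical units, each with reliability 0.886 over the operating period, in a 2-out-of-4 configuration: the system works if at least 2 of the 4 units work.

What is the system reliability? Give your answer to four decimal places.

R = Σ_{i=2}^{4} C(4,i) p^i (1−p)^{4−i} with p = 0.886
C(4,2)·0.886^2·0.114^2 = 0.061211
C(4,3)·0.886^3·0.114^1 = 0.317151
C(4,4)·0.886^4·0.114^0 = 0.616219
Sum = 0.9946

0.9946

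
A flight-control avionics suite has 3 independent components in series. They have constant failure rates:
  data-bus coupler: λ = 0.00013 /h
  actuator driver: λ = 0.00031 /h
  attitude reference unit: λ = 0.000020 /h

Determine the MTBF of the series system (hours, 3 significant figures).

2170

Series of exponential components: λ_sys = Σ λ_i
λ_sys = 0.00013 + 0.00031 + 0.000020 = 4.6000e-04 /h
MTBF = 1 / λ_sys = 2170 h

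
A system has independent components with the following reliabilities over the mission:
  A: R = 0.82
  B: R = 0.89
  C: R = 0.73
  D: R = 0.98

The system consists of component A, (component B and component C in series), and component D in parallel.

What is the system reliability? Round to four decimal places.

0.9987

Series (B and C): 0.890000 × 0.730000 = 0.649700
Parallel (A, [0.649700], and D): 1 − (1 − 0.820000)(1 − 0.649700)(1 − 0.980000) = 0.9987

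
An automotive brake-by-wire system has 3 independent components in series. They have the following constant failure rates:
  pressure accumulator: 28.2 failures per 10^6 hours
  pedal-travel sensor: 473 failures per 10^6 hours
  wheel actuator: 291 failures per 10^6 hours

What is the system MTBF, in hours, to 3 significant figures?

1260

Series of exponential components: λ_sys = Σ λ_i
λ_sys = 0.0000282 + 0.000473 + 0.000291 = 7.9220e-04 /h
MTBF = 1 / λ_sys = 1260 h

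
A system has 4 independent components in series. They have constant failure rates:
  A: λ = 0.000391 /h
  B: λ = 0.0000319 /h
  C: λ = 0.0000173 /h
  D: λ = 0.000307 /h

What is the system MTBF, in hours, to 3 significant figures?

Series of exponential components: λ_sys = Σ λ_i
λ_sys = 0.000391 + 0.0000319 + 0.0000173 + 0.000307 = 7.4720e-04 /h
MTBF = 1 / λ_sys = 1340 h

1340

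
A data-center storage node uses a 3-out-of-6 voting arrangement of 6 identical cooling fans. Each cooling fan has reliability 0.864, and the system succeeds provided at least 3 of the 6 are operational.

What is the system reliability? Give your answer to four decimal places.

R = Σ_{i=3}^{6} C(6,i) p^i (1−p)^{6−i} with p = 0.864
C(6,3)·0.864^3·0.136^3 = 0.032448
C(6,4)·0.864^4·0.136^2 = 0.154605
C(6,5)·0.864^5·0.136^1 = 0.392879
C(6,6)·0.864^6·0.136^0 = 0.415990
Sum = 0.9959

0.9959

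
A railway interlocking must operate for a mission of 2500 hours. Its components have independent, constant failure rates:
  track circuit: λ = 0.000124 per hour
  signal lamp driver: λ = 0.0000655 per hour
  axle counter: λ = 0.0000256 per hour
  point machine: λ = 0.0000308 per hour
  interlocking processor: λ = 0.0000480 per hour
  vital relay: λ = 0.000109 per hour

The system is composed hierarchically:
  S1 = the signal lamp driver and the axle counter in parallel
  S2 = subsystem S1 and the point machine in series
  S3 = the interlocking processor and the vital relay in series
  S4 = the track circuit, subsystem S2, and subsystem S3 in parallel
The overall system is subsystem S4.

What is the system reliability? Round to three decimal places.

0.993

R(track circuit) = exp(−0.000124 × 2500) = 0.73345
R(signal lamp driver) = exp(−0.0000655 × 2500) = 0.84895
R(axle counter) = exp(−0.0000256 × 2500) = 0.93800
R(point machine) = exp(−0.0000308 × 2500) = 0.92589
R(interlocking processor) = exp(−0.0000480 × 2500) = 0.88692
R(vital relay) = exp(−0.000109 × 2500) = 0.76147
Parallel (signal lamp driver and axle counter): 1 − (1 − 0.84895)(1 − 0.93800) = 0.99063
Series ([0.99063] and point machine): 0.99063 × 0.92589 = 0.91721
Series (interlocking processor and vital relay): 0.88692 × 0.76147 = 0.67536
Parallel (track circuit, [0.91721], and [0.67536]): 1 − (1 − 0.73345)(1 − 0.91721)(1 − 0.67536) = 0.993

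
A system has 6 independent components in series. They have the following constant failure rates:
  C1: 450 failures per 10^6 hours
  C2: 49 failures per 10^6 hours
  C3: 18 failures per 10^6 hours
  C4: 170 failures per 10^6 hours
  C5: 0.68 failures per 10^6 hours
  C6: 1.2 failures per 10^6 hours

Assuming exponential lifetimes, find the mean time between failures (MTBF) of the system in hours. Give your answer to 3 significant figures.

1450

Series of exponential components: λ_sys = Σ λ_i
λ_sys = 0.00045 + 0.000049 + 0.000018 + 0.00017 + 0.00000068 + 0.0000012 = 6.8888e-04 /h
MTBF = 1 / λ_sys = 1450 h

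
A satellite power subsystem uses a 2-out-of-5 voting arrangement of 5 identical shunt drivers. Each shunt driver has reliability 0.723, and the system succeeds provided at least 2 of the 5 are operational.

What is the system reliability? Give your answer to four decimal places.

0.9771

R = Σ_{i=2}^{5} C(5,i) p^i (1−p)^{5−i} with p = 0.723
C(5,2)·0.723^2·0.277^3 = 0.111100
C(5,3)·0.723^3·0.277^2 = 0.289984
C(5,4)·0.723^4·0.277^1 = 0.378445
C(5,5)·0.723^5·0.277^0 = 0.197557
Sum = 0.9771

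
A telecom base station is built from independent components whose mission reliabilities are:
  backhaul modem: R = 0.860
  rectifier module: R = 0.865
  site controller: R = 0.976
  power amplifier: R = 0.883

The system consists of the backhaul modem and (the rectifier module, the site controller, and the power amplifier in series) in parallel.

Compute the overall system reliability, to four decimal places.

Series (rectifier module, site controller, and power amplifier): 0.865000 × 0.976000 × 0.883000 = 0.745464
Parallel (backhaul modem and [0.745464]): 1 − (1 − 0.860000)(1 − 0.745464) = 0.9644

0.9644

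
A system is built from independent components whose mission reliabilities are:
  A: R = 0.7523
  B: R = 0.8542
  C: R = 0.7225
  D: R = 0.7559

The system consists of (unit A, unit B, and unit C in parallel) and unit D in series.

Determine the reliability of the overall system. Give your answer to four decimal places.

0.7483

Parallel (A, B, and C): 1 − (1 − 0.752300)(1 − 0.854200)(1 − 0.722500) = 0.989978
Series ([0.989978] and D): 0.989978 × 0.755900 = 0.7483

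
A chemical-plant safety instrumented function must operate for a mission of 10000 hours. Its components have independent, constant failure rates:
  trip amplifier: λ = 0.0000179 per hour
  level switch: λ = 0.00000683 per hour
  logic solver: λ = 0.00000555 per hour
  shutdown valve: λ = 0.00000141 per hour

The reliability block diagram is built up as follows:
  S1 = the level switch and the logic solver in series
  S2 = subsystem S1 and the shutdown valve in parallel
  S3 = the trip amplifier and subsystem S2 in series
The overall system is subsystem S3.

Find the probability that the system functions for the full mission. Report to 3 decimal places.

0.835

R(trip amplifier) = exp(−0.0000179 × 10000) = 0.83611
R(level switch) = exp(−0.00000683 × 10000) = 0.93398
R(logic solver) = exp(−0.00000555 × 10000) = 0.94601
R(shutdown valve) = exp(−0.00000141 × 10000) = 0.98600
Series (level switch and logic solver): 0.93398 × 0.94601 = 0.88355
Parallel ([0.88355] and shutdown valve): 1 − (1 − 0.88355)(1 − 0.98600) = 0.99837
Series (trip amplifier and [0.99837]): 0.83611 × 0.99837 = 0.835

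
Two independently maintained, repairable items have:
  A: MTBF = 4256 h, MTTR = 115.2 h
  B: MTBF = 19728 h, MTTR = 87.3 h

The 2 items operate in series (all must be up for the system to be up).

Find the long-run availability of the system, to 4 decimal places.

0.9694

A(A) = MTBF/(MTBF+MTTR) = 4256/(4256+115.2) = 0.973646
A(B) = MTBF/(MTBF+MTTR) = 19728/(19728+87.3) = 0.995594
Series availability: 0.973646 × 0.995594 = 0.9694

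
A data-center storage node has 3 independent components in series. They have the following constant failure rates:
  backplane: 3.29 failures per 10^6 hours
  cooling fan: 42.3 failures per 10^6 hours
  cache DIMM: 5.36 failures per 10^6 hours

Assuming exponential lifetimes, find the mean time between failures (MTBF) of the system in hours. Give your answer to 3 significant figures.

Series of exponential components: λ_sys = Σ λ_i
λ_sys = 0.00000329 + 0.0000423 + 0.00000536 = 5.0950e-05 /h
MTBF = 1 / λ_sys = 19600 h

19600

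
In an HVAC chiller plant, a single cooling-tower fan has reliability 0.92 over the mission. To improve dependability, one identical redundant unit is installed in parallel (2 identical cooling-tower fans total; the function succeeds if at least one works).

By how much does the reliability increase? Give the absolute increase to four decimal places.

R_before = 0.92
R_after = 1 − (1 − 0.92)^2 = 0.9936
ΔR = 0.9936 − 0.92 = 0.0736

0.0736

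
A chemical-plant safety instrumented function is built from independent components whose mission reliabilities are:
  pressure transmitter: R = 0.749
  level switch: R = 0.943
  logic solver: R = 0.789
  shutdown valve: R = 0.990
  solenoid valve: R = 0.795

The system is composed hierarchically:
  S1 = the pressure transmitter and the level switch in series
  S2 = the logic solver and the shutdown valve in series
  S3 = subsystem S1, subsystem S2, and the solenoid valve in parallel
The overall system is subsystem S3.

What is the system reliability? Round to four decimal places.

0.9868

Series (pressure transmitter and level switch): 0.749000 × 0.943000 = 0.706307
Series (logic solver and shutdown valve): 0.789000 × 0.990000 = 0.781110
Parallel ([0.706307], [0.781110], and solenoid valve): 1 − (1 − 0.706307)(1 − 0.781110)(1 − 0.795000) = 0.9868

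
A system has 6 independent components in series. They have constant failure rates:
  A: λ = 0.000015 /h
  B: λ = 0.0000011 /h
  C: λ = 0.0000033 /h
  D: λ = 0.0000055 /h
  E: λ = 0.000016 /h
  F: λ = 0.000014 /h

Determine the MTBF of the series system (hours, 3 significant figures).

18200

Series of exponential components: λ_sys = Σ λ_i
λ_sys = 0.000015 + 0.0000011 + 0.0000033 + 0.0000055 + 0.000016 + 0.000014 = 5.4900e-05 /h
MTBF = 1 / λ_sys = 18200 h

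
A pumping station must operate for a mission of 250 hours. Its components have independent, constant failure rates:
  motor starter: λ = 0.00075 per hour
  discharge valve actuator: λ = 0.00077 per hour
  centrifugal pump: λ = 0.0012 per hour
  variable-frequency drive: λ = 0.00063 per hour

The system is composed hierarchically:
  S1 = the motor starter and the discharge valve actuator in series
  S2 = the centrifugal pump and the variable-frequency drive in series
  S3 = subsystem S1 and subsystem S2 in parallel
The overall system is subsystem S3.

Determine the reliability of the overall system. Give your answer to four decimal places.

0.8839

R(motor starter) = exp(−0.00075 × 250) = 0.829029
R(discharge valve actuator) = exp(−0.00077 × 250) = 0.824894
R(centrifugal pump) = exp(−0.0012 × 250) = 0.740818
R(variable-frequency drive) = exp(−0.00063 × 250) = 0.854277
Series (motor starter and discharge valve actuator): 0.829029 × 0.824894 = 0.683861
Series (centrifugal pump and variable-frequency drive): 0.740818 × 0.854277 = 0.632864
Parallel ([0.683861] and [0.632864]): 1 − (1 − 0.683861)(1 − 0.632864) = 0.8839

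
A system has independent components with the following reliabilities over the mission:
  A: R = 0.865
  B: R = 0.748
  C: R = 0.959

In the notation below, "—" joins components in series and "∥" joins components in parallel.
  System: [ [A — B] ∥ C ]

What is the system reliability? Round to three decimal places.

Series (A and B): 0.86500 × 0.74800 = 0.64702
Parallel ([0.64702] and C): 1 − (1 − 0.64702)(1 − 0.95900) = 0.986

0.986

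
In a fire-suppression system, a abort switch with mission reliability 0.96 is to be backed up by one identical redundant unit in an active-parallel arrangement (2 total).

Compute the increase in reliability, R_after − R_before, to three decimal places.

R_before = 0.96
R_after = 1 − (1 − 0.96)^2 = 0.998
ΔR = 0.998 − 0.96 = 0.038

0.038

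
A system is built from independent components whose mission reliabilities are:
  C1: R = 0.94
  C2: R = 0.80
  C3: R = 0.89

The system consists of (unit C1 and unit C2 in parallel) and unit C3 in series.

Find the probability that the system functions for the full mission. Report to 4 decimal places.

0.8793

Parallel (C1 and C2): 1 − (1 − 0.940000)(1 − 0.800000) = 0.988000
Series ([0.988000] and C3): 0.988000 × 0.890000 = 0.8793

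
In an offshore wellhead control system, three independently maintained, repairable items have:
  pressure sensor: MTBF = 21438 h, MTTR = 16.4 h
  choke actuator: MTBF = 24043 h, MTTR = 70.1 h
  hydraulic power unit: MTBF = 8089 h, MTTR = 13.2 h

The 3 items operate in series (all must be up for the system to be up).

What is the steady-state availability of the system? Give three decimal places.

0.995

A(pressure sensor) = MTBF/(MTBF+MTTR) = 21438/(21438+16.4) = 0.999236
A(choke actuator) = MTBF/(MTBF+MTTR) = 24043/(24043+70.1) = 0.997093
A(hydraulic power unit) = MTBF/(MTBF+MTTR) = 8089/(8089+13.2) = 0.998371
Series availability: 0.999236 × 0.997093 × 0.998371 = 0.995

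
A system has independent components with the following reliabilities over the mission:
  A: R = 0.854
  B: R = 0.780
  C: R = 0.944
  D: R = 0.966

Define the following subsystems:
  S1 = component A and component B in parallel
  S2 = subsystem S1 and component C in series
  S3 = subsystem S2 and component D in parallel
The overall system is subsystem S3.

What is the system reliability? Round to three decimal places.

0.997

Parallel (A and B): 1 − (1 − 0.85400)(1 − 0.78000) = 0.96788
Series ([0.96788] and C): 0.96788 × 0.94400 = 0.91368
Parallel ([0.91368] and D): 1 − (1 − 0.91368)(1 − 0.96600) = 0.997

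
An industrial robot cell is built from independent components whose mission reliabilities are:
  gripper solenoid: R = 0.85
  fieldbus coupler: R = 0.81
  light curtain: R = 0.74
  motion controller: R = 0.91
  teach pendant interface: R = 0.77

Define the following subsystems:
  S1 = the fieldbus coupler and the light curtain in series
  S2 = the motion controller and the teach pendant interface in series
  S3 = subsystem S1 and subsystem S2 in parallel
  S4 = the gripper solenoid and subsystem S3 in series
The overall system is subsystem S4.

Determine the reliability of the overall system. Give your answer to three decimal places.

Series (fieldbus coupler and light curtain): 0.81000 × 0.74000 = 0.59940
Series (motion controller and teach pendant interface): 0.91000 × 0.77000 = 0.70070
Parallel ([0.59940] and [0.70070]): 1 − (1 − 0.59940)(1 − 0.70070) = 0.88010
Series (gripper solenoid and [0.88010]): 0.85000 × 0.88010 = 0.748

0.748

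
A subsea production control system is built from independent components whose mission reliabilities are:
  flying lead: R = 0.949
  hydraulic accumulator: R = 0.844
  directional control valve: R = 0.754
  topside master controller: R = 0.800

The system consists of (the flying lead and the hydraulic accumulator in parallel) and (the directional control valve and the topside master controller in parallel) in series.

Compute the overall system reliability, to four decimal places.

0.9432

Parallel (flying lead and hydraulic accumulator): 1 − (1 − 0.949000)(1 − 0.844000) = 0.992044
Parallel (directional control valve and topside master controller): 1 − (1 − 0.754000)(1 − 0.800000) = 0.950800
Series ([0.992044] and [0.950800]): 0.992044 × 0.950800 = 0.9432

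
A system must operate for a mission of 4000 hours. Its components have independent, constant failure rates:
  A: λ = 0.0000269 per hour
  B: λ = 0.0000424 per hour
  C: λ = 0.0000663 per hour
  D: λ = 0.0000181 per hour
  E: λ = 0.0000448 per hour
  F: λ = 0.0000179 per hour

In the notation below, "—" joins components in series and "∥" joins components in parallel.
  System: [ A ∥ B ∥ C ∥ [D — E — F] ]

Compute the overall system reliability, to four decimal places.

0.9990

R(A) = exp(−0.0000269 × 4000) = 0.897987
R(B) = exp(−0.0000424 × 4000) = 0.844002
R(C) = exp(−0.0000663 × 4000) = 0.767053
R(D) = exp(−0.0000181 × 4000) = 0.930159
R(E) = exp(−0.0000448 × 4000) = 0.835939
R(F) = exp(−0.0000179 × 4000) = 0.930903
Series (D, E, and F): 0.930159 × 0.835939 × 0.930903 = 0.723829
Parallel (A, B, C, and [0.723829]): 1 − (1 − 0.897987)(1 − 0.844002)(1 − 0.767053)(1 − 0.723829) = 0.9990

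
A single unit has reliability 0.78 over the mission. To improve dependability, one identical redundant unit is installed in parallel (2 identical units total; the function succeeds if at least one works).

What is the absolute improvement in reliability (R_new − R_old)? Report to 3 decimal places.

R_before = 0.78
R_after = 1 − (1 − 0.78)^2 = 0.952
ΔR = 0.952 − 0.78 = 0.172

0.172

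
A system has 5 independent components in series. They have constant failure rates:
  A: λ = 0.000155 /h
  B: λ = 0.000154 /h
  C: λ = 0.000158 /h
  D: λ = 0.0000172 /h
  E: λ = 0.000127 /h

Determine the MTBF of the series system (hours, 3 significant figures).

Series of exponential components: λ_sys = Σ λ_i
λ_sys = 0.000155 + 0.000154 + 0.000158 + 0.0000172 + 0.000127 = 6.1120e-04 /h
MTBF = 1 / λ_sys = 1640 h

1640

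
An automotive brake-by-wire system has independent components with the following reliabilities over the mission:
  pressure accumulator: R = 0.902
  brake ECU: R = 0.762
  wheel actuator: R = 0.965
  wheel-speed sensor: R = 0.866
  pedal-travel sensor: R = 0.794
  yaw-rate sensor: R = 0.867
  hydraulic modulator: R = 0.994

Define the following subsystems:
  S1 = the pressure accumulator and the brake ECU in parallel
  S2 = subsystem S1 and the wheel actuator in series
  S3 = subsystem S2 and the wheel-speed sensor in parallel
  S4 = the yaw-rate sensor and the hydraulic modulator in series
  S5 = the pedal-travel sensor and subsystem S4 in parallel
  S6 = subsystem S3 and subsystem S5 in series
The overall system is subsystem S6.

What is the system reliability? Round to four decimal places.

Parallel (pressure accumulator and brake ECU): 1 − (1 − 0.902000)(1 − 0.762000) = 0.976676
Series ([0.976676] and wheel actuator): 0.976676 × 0.965000 = 0.942492
Parallel ([0.942492] and wheel-speed sensor): 1 − (1 − 0.942492)(1 − 0.866000) = 0.992294
Series (yaw-rate sensor and hydraulic modulator): 0.867000 × 0.994000 = 0.861798
Parallel (pedal-travel sensor and [0.861798]): 1 − (1 − 0.794000)(1 − 0.861798) = 0.971530
Series ([0.992294] and [0.971530]): 0.992294 × 0.971530 = 0.9640

0.9640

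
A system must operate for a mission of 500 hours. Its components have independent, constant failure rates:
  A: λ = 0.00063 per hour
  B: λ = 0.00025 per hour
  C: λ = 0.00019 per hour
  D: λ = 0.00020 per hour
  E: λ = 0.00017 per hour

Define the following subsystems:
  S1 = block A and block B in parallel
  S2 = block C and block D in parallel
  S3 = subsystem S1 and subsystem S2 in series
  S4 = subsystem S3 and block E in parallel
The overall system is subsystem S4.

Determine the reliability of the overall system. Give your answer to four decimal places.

0.9967

R(A) = exp(−0.00063 × 500) = 0.729789
R(B) = exp(−0.00025 × 500) = 0.882497
R(C) = exp(−0.00019 × 500) = 0.909373
R(D) = exp(−0.00020 × 500) = 0.904837
R(E) = exp(−0.00017 × 500) = 0.918512
Parallel (A and B): 1 − (1 − 0.729789)(1 − 0.882497) = 0.968249
Parallel (C and D): 1 − (1 − 0.909373)(1 − 0.904837) = 0.991376
Series ([0.968249] and [0.991376]): 0.968249 × 0.991376 = 0.959899
Parallel ([0.959899] and E): 1 − (1 − 0.959899)(1 − 0.918512) = 0.9967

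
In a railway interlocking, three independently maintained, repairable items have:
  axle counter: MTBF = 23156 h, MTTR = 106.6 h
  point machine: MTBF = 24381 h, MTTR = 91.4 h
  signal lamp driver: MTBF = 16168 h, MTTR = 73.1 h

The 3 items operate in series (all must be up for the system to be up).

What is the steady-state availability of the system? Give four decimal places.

0.9872

A(axle counter) = MTBF/(MTBF+MTTR) = 23156/(23156+106.6) = 0.995418
A(point machine) = MTBF/(MTBF+MTTR) = 24381/(24381+91.4) = 0.996265
A(signal lamp driver) = MTBF/(MTBF+MTTR) = 16168/(16168+73.1) = 0.995499
Series availability: 0.995418 × 0.996265 × 0.995499 = 0.9872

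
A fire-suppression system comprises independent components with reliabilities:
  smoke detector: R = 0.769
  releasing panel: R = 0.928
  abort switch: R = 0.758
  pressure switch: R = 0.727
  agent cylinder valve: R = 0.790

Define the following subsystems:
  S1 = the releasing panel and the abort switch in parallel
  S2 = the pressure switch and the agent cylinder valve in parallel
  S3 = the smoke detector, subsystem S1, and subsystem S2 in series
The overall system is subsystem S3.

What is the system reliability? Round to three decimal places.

0.712

Parallel (releasing panel and abort switch): 1 − (1 − 0.92800)(1 − 0.75800) = 0.98258
Parallel (pressure switch and agent cylinder valve): 1 − (1 − 0.72700)(1 − 0.79000) = 0.94267
Series (smoke detector, [0.98258], and [0.94267]): 0.76900 × 0.98258 × 0.94267 = 0.712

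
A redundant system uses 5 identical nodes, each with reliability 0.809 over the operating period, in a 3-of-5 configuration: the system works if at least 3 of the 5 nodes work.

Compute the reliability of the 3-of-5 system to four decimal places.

0.9488

R = Σ_{i=3}^{5} C(5,i) p^i (1−p)^{5−i} with p = 0.809
C(5,3)·0.809^3·0.191^2 = 0.193158
C(5,4)·0.809^4·0.191^1 = 0.409070
C(5,5)·0.809^5·0.191^0 = 0.346531
Sum = 0.9488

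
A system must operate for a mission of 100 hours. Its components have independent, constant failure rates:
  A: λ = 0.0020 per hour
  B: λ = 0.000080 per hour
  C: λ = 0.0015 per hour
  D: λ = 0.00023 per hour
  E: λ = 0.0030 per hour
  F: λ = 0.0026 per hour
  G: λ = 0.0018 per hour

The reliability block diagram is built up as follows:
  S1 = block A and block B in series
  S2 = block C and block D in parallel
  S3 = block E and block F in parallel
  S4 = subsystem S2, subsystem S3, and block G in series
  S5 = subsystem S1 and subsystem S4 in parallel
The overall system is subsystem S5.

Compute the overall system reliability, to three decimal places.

0.959

R(A) = exp(−0.0020 × 100) = 0.81873
R(B) = exp(−0.000080 × 100) = 0.99203
R(C) = exp(−0.0015 × 100) = 0.86071
R(D) = exp(−0.00023 × 100) = 0.97726
R(E) = exp(−0.0030 × 100) = 0.74082
R(F) = exp(−0.0026 × 100) = 0.77105
R(G) = exp(−0.0018 × 100) = 0.83527
Series (A and B): 0.81873 × 0.99203 = 0.81220
Parallel (C and D): 1 − (1 − 0.86071)(1 − 0.97726) = 0.99683
Parallel (E and F): 1 − (1 − 0.74082)(1 − 0.77105) = 0.94066
Series ([0.99683], [0.94066], and G): 0.99683 × 0.94066 × 0.83527 = 0.78321
Parallel ([0.81220] and [0.78321]): 1 − (1 − 0.81220)(1 − 0.78321) = 0.959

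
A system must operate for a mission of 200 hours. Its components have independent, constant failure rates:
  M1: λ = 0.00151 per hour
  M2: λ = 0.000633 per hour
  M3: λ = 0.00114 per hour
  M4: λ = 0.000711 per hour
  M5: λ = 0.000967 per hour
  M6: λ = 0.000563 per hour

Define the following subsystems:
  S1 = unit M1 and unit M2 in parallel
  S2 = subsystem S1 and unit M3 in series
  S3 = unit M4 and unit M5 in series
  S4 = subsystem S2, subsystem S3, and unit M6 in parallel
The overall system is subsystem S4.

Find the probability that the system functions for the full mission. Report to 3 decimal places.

0.993

R(M1) = exp(−0.00151 × 200) = 0.73934
R(M2) = exp(−0.000633 × 200) = 0.88109
R(M3) = exp(−0.00114 × 200) = 0.79612
R(M4) = exp(−0.000711 × 200) = 0.86745
R(M5) = exp(−0.000967 × 200) = 0.82415
R(M6) = exp(−0.000563 × 200) = 0.89351
Parallel (M1 and M2): 1 − (1 − 0.73934)(1 − 0.88109) = 0.96900
Series ([0.96900] and M3): 0.96900 × 0.79612 = 0.77144
Series (M4 and M5): 0.86745 × 0.82415 = 0.71491
Parallel ([0.77144], [0.71491], and M6): 1 − (1 − 0.77144)(1 − 0.71491)(1 − 0.89351) = 0.993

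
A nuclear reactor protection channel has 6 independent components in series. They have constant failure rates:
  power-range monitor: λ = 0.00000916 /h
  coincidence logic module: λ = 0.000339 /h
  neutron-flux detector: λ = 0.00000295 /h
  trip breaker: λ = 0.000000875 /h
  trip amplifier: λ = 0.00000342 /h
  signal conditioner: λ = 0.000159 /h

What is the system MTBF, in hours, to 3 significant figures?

1940

Series of exponential components: λ_sys = Σ λ_i
λ_sys = 0.00000916 + 0.000339 + 0.00000295 + 0.000000875 + 0.00000342 + 0.000159 = 5.1441e-04 /h
MTBF = 1 / λ_sys = 1940 h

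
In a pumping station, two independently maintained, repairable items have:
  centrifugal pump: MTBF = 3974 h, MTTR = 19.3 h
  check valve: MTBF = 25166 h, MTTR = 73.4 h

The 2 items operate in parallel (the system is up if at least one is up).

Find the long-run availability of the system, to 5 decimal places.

0.99999

A(centrifugal pump) = MTBF/(MTBF+MTTR) = 3974/(3974+19.3) = 0.995167
A(check valve) = MTBF/(MTBF+MTTR) = 25166/(25166+73.4) = 0.997092
Parallel availability: 1 − (1 − 0.995167)(1 − 0.997092) = 0.99999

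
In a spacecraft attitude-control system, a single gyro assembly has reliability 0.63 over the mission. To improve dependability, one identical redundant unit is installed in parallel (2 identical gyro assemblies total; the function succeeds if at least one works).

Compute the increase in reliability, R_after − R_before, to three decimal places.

0.233

R_before = 0.63
R_after = 1 − (1 − 0.63)^2 = 0.863
ΔR = 0.863 − 0.63 = 0.233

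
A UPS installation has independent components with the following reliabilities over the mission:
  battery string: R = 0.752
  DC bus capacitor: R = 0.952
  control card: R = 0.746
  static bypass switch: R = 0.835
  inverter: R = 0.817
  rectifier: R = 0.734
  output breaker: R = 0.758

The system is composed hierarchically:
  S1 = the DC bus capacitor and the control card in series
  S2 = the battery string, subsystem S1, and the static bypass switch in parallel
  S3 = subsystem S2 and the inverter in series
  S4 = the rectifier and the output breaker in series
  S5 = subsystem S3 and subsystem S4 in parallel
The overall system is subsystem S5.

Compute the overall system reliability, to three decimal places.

0.915

Series (DC bus capacitor and control card): 0.95200 × 0.74600 = 0.71019
Parallel (battery string, [0.71019], and static bypass switch): 1 − (1 − 0.75200)(1 − 0.71019)(1 − 0.83500) = 0.98814
Series ([0.98814] and inverter): 0.98814 × 0.81700 = 0.80731
Series (rectifier and output breaker): 0.73400 × 0.75800 = 0.55637
Parallel ([0.80731] and [0.55637]): 1 − (1 − 0.80731)(1 − 0.55637) = 0.915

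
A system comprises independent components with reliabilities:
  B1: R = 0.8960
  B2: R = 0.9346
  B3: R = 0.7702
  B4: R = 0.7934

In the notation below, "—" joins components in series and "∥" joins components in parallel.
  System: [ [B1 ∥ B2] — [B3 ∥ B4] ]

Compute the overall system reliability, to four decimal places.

0.9460

Parallel (B1 and B2): 1 − (1 − 0.896000)(1 − 0.934600) = 0.993198
Parallel (B3 and B4): 1 − (1 − 0.770200)(1 − 0.793400) = 0.952523
Series ([0.993198] and [0.952523]): 0.993198 × 0.952523 = 0.9460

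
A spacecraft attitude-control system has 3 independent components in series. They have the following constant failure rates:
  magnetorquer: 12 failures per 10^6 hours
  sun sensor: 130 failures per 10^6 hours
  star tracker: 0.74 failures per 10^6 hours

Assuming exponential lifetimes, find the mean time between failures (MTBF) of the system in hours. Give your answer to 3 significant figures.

7010

Series of exponential components: λ_sys = Σ λ_i
λ_sys = 0.000012 + 0.00013 + 0.00000074 = 1.4274e-04 /h
MTBF = 1 / λ_sys = 7010 h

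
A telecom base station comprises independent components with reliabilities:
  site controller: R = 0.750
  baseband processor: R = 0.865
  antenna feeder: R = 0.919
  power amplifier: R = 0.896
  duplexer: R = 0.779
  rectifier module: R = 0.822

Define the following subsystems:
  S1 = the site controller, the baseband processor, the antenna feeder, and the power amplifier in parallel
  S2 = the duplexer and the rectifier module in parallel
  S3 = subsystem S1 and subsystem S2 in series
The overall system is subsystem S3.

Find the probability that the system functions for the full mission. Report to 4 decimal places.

0.9604

Parallel (site controller, baseband processor, antenna feeder, and power amplifier): 1 − (1 − 0.750000)(1 − 0.865000)(1 − 0.919000)(1 − 0.896000) = 0.999716
Parallel (duplexer and rectifier module): 1 − (1 − 0.779000)(1 − 0.822000) = 0.960662
Series ([0.999716] and [0.960662]): 0.999716 × 0.960662 = 0.9604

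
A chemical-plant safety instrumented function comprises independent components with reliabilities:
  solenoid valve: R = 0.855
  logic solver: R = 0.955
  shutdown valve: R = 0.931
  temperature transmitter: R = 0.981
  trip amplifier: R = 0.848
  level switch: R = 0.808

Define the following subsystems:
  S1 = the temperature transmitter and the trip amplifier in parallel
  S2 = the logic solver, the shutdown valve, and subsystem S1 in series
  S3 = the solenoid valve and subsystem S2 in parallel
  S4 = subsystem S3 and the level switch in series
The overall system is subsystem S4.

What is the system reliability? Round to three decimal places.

0.795

Parallel (temperature transmitter and trip amplifier): 1 − (1 − 0.98100)(1 − 0.84800) = 0.99711
Series (logic solver, shutdown valve, and [0.99711]): 0.95500 × 0.93100 × 0.99711 = 0.88654
Parallel (solenoid valve and [0.88654]): 1 − (1 − 0.85500)(1 − 0.88654) = 0.98355
Series ([0.98355] and level switch): 0.98355 × 0.80800 = 0.795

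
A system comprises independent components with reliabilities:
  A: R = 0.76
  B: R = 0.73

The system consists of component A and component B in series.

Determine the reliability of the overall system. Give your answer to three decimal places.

Series (A and B): 0.76000 × 0.73000 = 0.555

0.555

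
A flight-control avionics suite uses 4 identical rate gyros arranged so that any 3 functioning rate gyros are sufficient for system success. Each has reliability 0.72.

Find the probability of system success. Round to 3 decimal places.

0.687

R = Σ_{i=3}^{4} C(4,i) p^i (1−p)^{4−i} with p = 0.72
C(4,3)·0.72^3·0.28^1 = 0.41804
C(4,4)·0.72^4·0.28^0 = 0.26874
Sum = 0.687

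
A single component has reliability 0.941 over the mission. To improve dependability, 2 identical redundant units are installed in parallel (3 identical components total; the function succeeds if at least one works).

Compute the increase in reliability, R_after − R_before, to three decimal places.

0.059

R_before = 0.941
R_after = 1 − (1 − 0.941)^3 = 1.000
ΔR = 1.000 − 0.941 = 0.059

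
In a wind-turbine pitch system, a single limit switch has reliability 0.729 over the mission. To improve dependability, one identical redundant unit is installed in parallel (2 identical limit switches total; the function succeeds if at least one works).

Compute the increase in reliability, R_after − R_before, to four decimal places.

R_before = 0.729
R_after = 1 − (1 − 0.729)^2 = 0.9266
ΔR = 0.9266 − 0.729 = 0.1976

0.1976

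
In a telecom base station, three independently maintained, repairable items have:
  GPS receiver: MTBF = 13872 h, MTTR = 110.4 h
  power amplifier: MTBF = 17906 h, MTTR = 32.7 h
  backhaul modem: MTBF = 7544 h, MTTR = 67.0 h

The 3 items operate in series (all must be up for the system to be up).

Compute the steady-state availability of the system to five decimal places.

0.98158

A(GPS receiver) = MTBF/(MTBF+MTTR) = 13872/(13872+110.4) = 0.992104
A(power amplifier) = MTBF/(MTBF+MTTR) = 17906/(17906+32.7) = 0.998177
A(backhaul modem) = MTBF/(MTBF+MTTR) = 7544/(7544+67.0) = 0.991197
Series availability: 0.992104 × 0.998177 × 0.991197 = 0.98158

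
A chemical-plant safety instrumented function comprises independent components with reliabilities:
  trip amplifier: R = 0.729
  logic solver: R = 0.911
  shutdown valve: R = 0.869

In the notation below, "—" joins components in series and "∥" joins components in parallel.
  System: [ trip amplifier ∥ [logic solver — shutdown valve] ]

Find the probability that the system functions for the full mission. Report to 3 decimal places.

Series (logic solver and shutdown valve): 0.91100 × 0.86900 = 0.79166
Parallel (trip amplifier and [0.79166]): 1 − (1 − 0.72900)(1 − 0.79166) = 0.944

0.944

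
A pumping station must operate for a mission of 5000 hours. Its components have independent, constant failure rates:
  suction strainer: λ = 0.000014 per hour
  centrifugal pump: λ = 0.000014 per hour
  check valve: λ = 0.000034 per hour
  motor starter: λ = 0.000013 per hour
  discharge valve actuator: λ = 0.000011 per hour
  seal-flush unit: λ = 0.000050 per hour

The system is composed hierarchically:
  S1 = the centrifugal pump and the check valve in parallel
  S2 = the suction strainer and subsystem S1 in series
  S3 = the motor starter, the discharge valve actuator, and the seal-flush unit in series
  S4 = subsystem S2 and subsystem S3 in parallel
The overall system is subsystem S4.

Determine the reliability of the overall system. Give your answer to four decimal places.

0.9760

R(suction strainer) = exp(−0.000014 × 5000) = 0.932394
R(centrifugal pump) = exp(−0.000014 × 5000) = 0.932394
R(check valve) = exp(−0.000034 × 5000) = 0.843665
R(motor starter) = exp(−0.000013 × 5000) = 0.937067
R(discharge valve actuator) = exp(−0.000011 × 5000) = 0.946485
R(seal-flush unit) = exp(−0.000050 × 5000) = 0.778801
Parallel (centrifugal pump and check valve): 1 − (1 − 0.932394)(1 − 0.843665) = 0.989431
Series (suction strainer and [0.989431]): 0.932394 × 0.989431 = 0.922540
Series (motor starter, discharge valve actuator, and seal-flush unit): 0.937067 × 0.946485 × 0.778801 = 0.690734
Parallel ([0.922540] and [0.690734]): 1 − (1 − 0.922540)(1 − 0.690734) = 0.9760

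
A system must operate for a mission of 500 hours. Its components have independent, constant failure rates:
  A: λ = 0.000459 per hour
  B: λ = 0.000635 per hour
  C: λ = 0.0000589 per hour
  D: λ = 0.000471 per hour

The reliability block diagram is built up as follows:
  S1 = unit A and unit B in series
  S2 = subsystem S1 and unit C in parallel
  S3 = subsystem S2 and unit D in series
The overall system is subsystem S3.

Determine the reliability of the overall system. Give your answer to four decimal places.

R(A) = exp(−0.000459 × 500) = 0.794931
R(B) = exp(−0.000635 × 500) = 0.727967
R(C) = exp(−0.0000589 × 500) = 0.970979
R(D) = exp(−0.000471 × 500) = 0.790176
Series (A and B): 0.794931 × 0.727967 = 0.578684
Parallel ([0.578684] and C): 1 − (1 − 0.578684)(1 − 0.970979) = 0.987773
Series ([0.987773] and D): 0.987773 × 0.790176 = 0.7805

0.7805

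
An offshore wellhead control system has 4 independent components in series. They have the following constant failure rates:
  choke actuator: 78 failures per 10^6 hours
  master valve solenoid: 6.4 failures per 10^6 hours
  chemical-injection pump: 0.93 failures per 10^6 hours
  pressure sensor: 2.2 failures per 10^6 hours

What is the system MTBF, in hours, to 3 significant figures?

Series of exponential components: λ_sys = Σ λ_i
λ_sys = 0.000078 + 0.0000064 + 0.00000093 + 0.0000022 = 8.7530e-05 /h
MTBF = 1 / λ_sys = 11400 h

11400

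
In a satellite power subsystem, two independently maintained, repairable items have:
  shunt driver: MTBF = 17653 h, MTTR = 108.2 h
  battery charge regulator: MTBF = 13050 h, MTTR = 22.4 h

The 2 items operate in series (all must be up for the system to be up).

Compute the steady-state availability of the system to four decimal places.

A(shunt driver) = MTBF/(MTBF+MTTR) = 17653/(17653+108.2) = 0.993908
A(battery charge regulator) = MTBF/(MTBF+MTTR) = 13050/(13050+22.4) = 0.998286
Series availability: 0.993908 × 0.998286 = 0.9922

0.9922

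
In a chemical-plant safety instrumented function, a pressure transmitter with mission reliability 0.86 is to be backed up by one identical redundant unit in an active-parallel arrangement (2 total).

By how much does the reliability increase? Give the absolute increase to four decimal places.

R_before = 0.86
R_after = 1 − (1 − 0.86)^2 = 0.9804
ΔR = 0.9804 − 0.86 = 0.1204

0.1204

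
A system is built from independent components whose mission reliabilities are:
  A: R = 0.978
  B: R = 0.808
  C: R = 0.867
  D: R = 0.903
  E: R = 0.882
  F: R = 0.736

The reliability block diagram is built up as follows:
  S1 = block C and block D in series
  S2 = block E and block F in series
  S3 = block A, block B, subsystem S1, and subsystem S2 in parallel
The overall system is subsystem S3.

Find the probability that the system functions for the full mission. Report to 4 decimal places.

Series (C and D): 0.867000 × 0.903000 = 0.782901
Series (E and F): 0.882000 × 0.736000 = 0.649152
Parallel (A, B, [0.782901], and [0.649152]): 1 − (1 − 0.978000)(1 − 0.808000)(1 − 0.782901)(1 − 0.649152) = 0.9997

0.9997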